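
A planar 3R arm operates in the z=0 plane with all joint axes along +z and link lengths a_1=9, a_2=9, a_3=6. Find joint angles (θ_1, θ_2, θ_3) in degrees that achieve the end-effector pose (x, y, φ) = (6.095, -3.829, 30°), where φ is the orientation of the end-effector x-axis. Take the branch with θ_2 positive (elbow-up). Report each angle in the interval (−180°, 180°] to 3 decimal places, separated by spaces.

wrist centre = target − a_3·(cos φ, sin φ) = (0.8988, -6.8290)
cos θ_2 = (47.4432−9²−9²)/(2·9·9) = -0.7071; θ_2 = 135.0028° (elbow-up)
β = atan2(-6.8290,0.8988) = -82.5017°; ψ = atan2(6.3637,2.6357) = 67.5014°
θ_1 = β − ψ = -150.0031°
θ_3 = φ − θ_1 − θ_2 = 45.0003° (wrapped to (-180°,180°])

-150.003 135.003 45.000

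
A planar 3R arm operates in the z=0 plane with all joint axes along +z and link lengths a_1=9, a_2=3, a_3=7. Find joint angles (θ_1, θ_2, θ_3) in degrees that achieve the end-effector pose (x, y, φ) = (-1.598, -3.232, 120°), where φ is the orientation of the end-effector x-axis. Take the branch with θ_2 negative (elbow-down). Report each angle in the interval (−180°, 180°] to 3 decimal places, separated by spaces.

wrist centre = target − a_3·(cos φ, sin φ) = (1.9020, -9.2942)
cos θ_2 = (89.9993−9²−3²)/(2·9·3) = -0.0000; θ_2 = -90.0007° (elbow-down)
β = atan2(-9.2942,1.9020) = -78.4344°; ψ = atan2(-3.0000,9.0000) = -18.4350°
θ_1 = β − ψ = -59.9994°
θ_3 = φ − θ_1 − θ_2 = -89.9999° (wrapped to (-180°,180°])

-59.999 -90.001 -90.000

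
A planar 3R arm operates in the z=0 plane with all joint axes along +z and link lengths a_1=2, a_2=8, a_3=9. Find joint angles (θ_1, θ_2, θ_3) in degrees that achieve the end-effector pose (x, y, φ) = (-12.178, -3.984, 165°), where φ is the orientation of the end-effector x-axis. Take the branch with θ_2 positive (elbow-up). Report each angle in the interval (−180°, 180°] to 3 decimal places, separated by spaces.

135.005 119.997 -90.002

wrist centre = target − a_3·(cos φ, sin φ) = (-3.4847, -6.3134)
cos θ_2 = (52.0016−2²−8²)/(2·2·8) = -0.5000; θ_2 = 119.9968° (elbow-up)
β = atan2(-6.3134,-3.4847) = -118.8965°; ψ = atan2(6.9284,-1.9996) = 106.0986°
θ_1 = β − ψ = -224.9951°
θ_3 = φ − θ_1 − θ_2 = -90.0016° (wrapped to (-180°,180°])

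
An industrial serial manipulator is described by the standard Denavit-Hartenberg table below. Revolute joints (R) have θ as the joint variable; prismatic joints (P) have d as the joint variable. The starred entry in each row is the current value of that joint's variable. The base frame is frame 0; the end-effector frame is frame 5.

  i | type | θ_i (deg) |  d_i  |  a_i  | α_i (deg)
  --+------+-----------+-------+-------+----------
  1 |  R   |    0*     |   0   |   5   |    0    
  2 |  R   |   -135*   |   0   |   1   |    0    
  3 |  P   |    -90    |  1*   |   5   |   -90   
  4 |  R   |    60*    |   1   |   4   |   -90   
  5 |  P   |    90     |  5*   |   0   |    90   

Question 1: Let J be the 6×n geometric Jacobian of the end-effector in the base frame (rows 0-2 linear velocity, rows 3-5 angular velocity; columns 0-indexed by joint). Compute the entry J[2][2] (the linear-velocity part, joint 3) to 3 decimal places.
1.000

prismatic axis z_2 = (0.0000,0.0000,1.0000)
J_v[:, 2] = z_2; J_ω[:, 2] = (0,0,0)
entry J[2][2] = 1.0000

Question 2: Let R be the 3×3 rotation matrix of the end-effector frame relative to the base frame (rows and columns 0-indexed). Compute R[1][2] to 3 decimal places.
0.354

End-effector z-axis (col 2 of R) = (-0.3536,0.3536,-0.8660)
R[1][2] = 0.3536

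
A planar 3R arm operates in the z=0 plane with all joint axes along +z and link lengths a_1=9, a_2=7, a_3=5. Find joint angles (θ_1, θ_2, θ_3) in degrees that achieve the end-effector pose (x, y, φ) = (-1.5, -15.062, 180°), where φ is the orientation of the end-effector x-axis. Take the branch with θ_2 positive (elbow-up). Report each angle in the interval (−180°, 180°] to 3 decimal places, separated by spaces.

-90.002 30.005 -120.003

wrist centre = target − a_3·(cos φ, sin φ) = (3.5000, -15.0620)
cos θ_2 = (239.1138−9²−7²)/(2·9·7) = 0.8660; θ_2 = 30.0049° (elbow-up)
β = atan2(-15.0620,3.5000) = -76.9182°; ψ = atan2(3.5005,15.0619) = 13.0838°
θ_1 = β − ψ = -90.0020°
θ_3 = φ − θ_1 − θ_2 = -120.0029° (wrapped to (-180°,180°])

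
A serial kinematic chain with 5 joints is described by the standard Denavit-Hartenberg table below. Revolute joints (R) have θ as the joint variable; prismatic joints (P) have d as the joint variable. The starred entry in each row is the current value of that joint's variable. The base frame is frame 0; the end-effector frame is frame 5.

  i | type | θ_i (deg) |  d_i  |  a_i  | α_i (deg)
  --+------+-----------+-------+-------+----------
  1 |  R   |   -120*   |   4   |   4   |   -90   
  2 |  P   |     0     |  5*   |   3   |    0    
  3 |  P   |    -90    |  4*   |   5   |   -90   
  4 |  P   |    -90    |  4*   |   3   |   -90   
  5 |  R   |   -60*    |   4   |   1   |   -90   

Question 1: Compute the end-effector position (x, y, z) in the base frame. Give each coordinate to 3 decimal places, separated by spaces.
after link 1: o_1 = (-2.0000, -3.4641, 4.0000)
after link 2: o_2 = (0.8301, -8.5622, 4.0000)
after link 3: o_3 = (4.2942, -10.5622, 9.0000)
after link 4: o_4 = (4.8923, -15.5263, 9.0000)
after link 5: o_5 = (4.8923, -16.5263, 13.0000)

4.892 -16.526 13.000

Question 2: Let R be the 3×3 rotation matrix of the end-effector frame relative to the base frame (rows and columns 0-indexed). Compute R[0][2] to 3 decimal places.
1.000

End-effector z-axis (col 2 of R) = (1.0000,0.0000,0.0000)
R[0][2] = 1.0000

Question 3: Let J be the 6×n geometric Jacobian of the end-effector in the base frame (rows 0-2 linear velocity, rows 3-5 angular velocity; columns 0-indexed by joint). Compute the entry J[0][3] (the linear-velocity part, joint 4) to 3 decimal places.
prismatic axis z_3 = (-0.5000,-0.8660,-0.0000)
J_v[:, 3] = z_3; J_ω[:, 3] = (0,0,0)
entry J[0][3] = -0.5000

-0.500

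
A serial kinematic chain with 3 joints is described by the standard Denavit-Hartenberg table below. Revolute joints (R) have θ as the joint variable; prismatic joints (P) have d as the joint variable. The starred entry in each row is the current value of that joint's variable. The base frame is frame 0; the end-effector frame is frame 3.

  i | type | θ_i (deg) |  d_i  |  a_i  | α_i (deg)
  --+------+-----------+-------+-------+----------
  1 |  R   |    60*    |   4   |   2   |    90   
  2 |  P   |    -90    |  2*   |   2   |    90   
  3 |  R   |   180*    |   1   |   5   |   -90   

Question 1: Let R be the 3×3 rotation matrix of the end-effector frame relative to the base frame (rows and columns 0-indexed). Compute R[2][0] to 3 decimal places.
1.000

End-effector x-axis (col 0 of R) = (0.0000,-0.0000,1.0000)
R[2][0] = 1.0000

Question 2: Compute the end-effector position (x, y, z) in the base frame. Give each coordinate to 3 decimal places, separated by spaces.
after link 1: o_1 = (1.0000, 1.7321, 4.0000)
after link 2: o_2 = (2.7321, 0.7321, 2.0000)
after link 3: o_3 = (2.2321, -0.1340, 7.0000)

2.232 -0.134 7.000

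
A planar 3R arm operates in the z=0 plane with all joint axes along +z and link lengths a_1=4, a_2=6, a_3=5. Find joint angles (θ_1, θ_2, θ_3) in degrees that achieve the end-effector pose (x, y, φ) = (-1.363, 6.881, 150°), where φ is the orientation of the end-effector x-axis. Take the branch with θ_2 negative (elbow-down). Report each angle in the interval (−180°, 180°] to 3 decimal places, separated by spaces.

wrist centre = target − a_3·(cos φ, sin φ) = (2.9671, 4.3810)
cos θ_2 = (27.9970−4²−6²)/(2·4·6) = -0.5001; θ_2 = -120.0041° (elbow-down)
β = atan2(4.3810,2.9671) = 55.8913°; ψ = atan2(-5.1959,0.9996) = -79.1101°
θ_1 = β − ψ = 135.0015°
θ_3 = φ − θ_1 − θ_2 = 135.0027° (wrapped to (-180°,180°])

135.001 -120.004 135.003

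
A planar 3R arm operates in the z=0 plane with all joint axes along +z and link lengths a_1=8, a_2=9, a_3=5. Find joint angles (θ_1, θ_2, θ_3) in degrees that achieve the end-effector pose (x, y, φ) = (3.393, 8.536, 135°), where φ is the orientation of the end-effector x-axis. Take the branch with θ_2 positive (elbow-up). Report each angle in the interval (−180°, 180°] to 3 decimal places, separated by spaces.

wrist centre = target − a_3·(cos φ, sin φ) = (6.9285, 5.0005)
cos θ_2 = (73.0092−8²−9²)/(2·8·9) = -0.4999; θ_2 = 119.9958° (elbow-up)
β = atan2(5.0005,6.9285) = 35.8188°; ψ = atan2(7.7946,3.5006) = 65.8149°
θ_1 = β − ψ = -29.9961°
θ_3 = φ − θ_1 − θ_2 = 45.0004° (wrapped to (-180°,180°])

-29.996 119.996 45.000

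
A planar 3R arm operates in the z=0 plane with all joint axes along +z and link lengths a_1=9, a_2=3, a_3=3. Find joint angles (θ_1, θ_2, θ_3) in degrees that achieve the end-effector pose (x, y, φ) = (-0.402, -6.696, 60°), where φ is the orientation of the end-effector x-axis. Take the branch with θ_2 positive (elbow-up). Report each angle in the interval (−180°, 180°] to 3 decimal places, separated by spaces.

wrist centre = target − a_3·(cos φ, sin φ) = (-1.9020, -9.2941)
cos θ_2 = (89.9975−9²−3²)/(2·9·3) = -0.0000; θ_2 = 90.0027° (elbow-up)
β = atan2(-9.2941,-1.9020) = -101.5657°; ψ = atan2(3.0000,8.9999) = 18.4352°
θ_1 = β − ψ = -120.0009°
θ_3 = φ − θ_1 − θ_2 = 89.9982° (wrapped to (-180°,180°])

-120.001 90.003 89.998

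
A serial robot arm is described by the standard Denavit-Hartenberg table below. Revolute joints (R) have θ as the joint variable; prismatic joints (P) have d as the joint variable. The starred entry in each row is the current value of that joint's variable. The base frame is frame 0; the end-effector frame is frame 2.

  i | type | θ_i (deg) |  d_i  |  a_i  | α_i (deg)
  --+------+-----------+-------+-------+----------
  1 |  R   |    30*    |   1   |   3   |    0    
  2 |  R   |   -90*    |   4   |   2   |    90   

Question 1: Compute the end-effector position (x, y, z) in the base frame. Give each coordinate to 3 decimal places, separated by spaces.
after link 1: o_1 = (2.5981, 1.5000, 1.0000)
after link 2: o_2 = (3.5981, -0.2321, 5.0000)

3.598 -0.232 5.000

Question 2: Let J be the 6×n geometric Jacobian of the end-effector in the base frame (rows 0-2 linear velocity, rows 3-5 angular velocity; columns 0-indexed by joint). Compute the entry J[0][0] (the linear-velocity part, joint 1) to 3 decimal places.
axis z_0 = ẑ; lever o_n−o_0 = (3.5981,-0.2321,5.0000)
cross product → J_v[:, 0] = (0.2321,3.5981,-0.0000)
J_ω[:, 0] = z_0
entry J[0][0] = 0.2321

0.232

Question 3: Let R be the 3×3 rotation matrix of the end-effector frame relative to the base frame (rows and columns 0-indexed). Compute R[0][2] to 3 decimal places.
-0.866

End-effector z-axis (col 2 of R) = (-0.8660,-0.5000,0.0000)
R[0][2] = -0.8660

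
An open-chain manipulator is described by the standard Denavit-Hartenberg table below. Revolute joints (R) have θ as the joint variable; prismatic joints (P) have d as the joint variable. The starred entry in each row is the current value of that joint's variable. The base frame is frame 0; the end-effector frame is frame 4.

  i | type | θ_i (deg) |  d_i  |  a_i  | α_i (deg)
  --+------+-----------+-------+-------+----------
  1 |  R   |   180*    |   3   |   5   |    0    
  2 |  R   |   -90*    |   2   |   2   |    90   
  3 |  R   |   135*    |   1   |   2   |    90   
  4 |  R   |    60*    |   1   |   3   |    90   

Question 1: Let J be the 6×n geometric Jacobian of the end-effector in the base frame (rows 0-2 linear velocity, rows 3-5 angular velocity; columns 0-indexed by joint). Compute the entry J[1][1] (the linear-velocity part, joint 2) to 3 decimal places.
axis z_1 = (0.0000,0.0000,1.0000); lever o_n−o_1 = (3.5981,0.2322,5.1820)
cross product → J_v[:, 1] = (-0.2322,3.5981,0.0000)
J_ω[:, 1] = z_1
entry J[1][1] = 3.5981

3.598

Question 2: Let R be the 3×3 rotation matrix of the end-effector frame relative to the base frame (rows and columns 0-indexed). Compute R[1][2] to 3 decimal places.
End-effector z-axis (col 2 of R) = (-0.5000,-0.6124,0.6124)
R[1][2] = -0.6124

-0.612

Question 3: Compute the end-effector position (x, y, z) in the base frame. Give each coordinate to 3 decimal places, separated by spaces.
after link 1: o_1 = (-5.0000, 0.0000, 3.0000)
after link 2: o_2 = (-5.0000, 2.0000, 5.0000)
after link 3: o_3 = (-4.0000, 0.5858, 6.4142)
after link 4: o_4 = (-1.4019, 0.2322, 8.1820)

-1.402 0.232 8.182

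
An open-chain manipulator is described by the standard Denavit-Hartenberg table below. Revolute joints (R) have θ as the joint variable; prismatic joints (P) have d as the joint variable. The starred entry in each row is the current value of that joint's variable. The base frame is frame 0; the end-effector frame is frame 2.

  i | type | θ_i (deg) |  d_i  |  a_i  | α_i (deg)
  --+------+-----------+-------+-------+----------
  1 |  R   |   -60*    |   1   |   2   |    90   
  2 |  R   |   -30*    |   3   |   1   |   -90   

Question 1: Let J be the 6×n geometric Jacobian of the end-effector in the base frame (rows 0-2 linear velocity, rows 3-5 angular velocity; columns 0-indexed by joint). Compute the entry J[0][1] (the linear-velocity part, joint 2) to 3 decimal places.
axis z_1 = (-0.8660,-0.5000,0.0000); lever o_n−o_1 = (-2.1651,-2.2500,-0.5000)
cross product → J_v[:, 1] = (0.2500,-0.4330,0.8660)
J_ω[:, 1] = z_1
entry J[0][1] = 0.2500

0.250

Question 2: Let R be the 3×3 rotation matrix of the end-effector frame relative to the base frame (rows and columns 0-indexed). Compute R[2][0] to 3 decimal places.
End-effector x-axis (col 0 of R) = (0.4330,-0.7500,-0.5000)
R[2][0] = -0.5000

-0.500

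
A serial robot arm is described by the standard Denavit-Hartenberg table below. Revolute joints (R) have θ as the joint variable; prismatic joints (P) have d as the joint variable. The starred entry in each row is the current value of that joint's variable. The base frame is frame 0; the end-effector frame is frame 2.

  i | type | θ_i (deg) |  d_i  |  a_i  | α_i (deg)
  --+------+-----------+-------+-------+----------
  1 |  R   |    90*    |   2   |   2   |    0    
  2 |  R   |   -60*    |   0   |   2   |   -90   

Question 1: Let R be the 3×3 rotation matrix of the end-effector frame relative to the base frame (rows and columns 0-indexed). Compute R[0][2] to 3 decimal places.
End-effector z-axis (col 2 of R) = (-0.5000,0.8660,0.0000)
R[0][2] = -0.5000

-0.500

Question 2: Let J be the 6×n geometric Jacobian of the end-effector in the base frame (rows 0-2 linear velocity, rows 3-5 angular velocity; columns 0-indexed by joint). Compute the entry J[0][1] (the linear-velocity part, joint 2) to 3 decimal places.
axis z_1 = (0.0000,0.0000,1.0000); lever o_n−o_1 = (1.7321,1.0000,0.0000)
cross product → J_v[:, 1] = (-1.0000,1.7321,0.0000)
J_ω[:, 1] = z_1
entry J[0][1] = -1.0000

-1.000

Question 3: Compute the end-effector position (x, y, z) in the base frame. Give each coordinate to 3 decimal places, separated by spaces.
1.732 3.000 2.000

after link 1: o_1 = (0.0000, 2.0000, 2.0000)
after link 2: o_2 = (1.7321, 3.0000, 2.0000)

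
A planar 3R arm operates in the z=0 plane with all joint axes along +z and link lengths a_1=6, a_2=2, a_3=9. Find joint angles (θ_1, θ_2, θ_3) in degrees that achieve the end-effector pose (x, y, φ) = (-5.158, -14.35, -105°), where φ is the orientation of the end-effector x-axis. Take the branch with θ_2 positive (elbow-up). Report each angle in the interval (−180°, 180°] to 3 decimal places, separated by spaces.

-135.003 90.002 -60.000

wrist centre = target − a_3·(cos φ, sin φ) = (-2.8286, -5.6567)
cos θ_2 = (39.9990−6²−2²)/(2·6·2) = -0.0000; θ_2 = 90.0023° (elbow-up)
β = atan2(-5.6567,-2.8286) = -116.5674°; ψ = atan2(2.0000,5.9999) = 18.4352°
θ_1 = β − ψ = -135.0026°
θ_3 = φ − θ_1 − θ_2 = -59.9997° (wrapped to (-180°,180°])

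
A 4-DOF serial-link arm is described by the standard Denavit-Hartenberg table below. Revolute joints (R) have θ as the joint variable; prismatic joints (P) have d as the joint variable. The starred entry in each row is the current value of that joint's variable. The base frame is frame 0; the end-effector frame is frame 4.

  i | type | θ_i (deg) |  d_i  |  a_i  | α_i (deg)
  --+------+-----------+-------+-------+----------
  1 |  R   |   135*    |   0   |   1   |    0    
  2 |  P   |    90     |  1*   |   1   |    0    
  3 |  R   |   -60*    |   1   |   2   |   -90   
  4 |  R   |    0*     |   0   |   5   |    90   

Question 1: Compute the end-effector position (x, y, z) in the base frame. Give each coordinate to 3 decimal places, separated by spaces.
after link 1: o_1 = (-0.7071, 0.7071, 0.0000)
after link 2: o_2 = (-1.4142, 0.0000, 1.0000)
after link 3: o_3 = (-3.3461, 0.5176, 2.0000)
after link 4: o_4 = (-8.1757, 1.8117, 2.0000)

-8.176 1.812 2.000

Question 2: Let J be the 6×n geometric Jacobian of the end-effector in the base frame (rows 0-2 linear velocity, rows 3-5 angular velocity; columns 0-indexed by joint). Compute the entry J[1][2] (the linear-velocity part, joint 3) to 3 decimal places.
-6.761

axis z_2 = (0.0000,0.0000,1.0000); lever o_n−o_2 = (-6.7615,1.8117,1.0000)
cross product → J_v[:, 2] = (-1.8117,-6.7615,0.0000)
J_ω[:, 2] = z_2
entry J[1][2] = -6.7615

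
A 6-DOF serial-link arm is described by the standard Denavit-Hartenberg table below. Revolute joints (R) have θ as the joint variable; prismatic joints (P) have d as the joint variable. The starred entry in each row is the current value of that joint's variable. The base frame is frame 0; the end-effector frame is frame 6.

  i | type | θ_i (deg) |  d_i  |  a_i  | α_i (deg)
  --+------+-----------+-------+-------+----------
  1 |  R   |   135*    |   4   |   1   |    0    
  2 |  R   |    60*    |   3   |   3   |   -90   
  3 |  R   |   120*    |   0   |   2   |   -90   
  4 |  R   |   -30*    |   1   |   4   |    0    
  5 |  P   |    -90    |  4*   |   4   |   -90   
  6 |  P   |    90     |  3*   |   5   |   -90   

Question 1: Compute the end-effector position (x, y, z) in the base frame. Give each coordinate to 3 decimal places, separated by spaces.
after link 1: o_1 = (-0.7071, 0.7071, 4.0000)
after link 2: o_2 = (-3.6049, -0.0694, 7.0000)
after link 3: o_3 = (-2.6390, 0.1895, 5.2679)
after link 4: o_4 = (0.3882, -1.0700, 2.7679)
after link 5: o_5 = (3.6649, -3.7783, 6.5000)
after link 6: o_6 = (1.1254, -6.0117, 1.7500)

1.125 -6.012 1.750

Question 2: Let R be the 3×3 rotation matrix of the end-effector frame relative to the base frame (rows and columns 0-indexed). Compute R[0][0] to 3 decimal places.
-0.837

End-effector x-axis (col 0 of R) = (-0.8365,-0.2241,-0.5000)
R[0][0] = -0.8365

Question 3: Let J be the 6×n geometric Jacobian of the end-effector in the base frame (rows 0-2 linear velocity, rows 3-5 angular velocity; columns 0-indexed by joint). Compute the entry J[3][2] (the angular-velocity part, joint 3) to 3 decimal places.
0.259

axis z_2 = (0.2588,-0.9659,0.0000); lever o_n−o_2 = (4.7302,-5.9423,-5.2500)
cross product → J_v[:, 2] = (5.0711,1.3588,3.0311)
J_ω[:, 2] = z_2
entry J[3][2] = 0.2588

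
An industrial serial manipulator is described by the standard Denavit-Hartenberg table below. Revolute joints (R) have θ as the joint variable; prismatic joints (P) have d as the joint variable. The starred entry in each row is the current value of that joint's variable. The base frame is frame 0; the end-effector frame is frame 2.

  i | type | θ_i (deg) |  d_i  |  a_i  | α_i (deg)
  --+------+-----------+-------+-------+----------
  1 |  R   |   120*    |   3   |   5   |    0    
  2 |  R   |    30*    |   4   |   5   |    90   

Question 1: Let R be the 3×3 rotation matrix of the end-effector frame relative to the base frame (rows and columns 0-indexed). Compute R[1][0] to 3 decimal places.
End-effector x-axis (col 0 of R) = (-0.8660,0.5000,0.0000)
R[1][0] = 0.5000

0.500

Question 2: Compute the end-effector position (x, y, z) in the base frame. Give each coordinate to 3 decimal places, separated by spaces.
after link 1: o_1 = (-2.5000, 4.3301, 3.0000)
after link 2: o_2 = (-6.8301, 6.8301, 7.0000)

-6.830 6.830 7.000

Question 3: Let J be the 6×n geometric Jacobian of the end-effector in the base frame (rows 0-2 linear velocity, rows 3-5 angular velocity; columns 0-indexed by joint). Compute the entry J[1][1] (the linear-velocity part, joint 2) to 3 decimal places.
-4.330

axis z_1 = (0.0000,0.0000,1.0000); lever o_n−o_1 = (-4.3301,2.5000,4.0000)
cross product → J_v[:, 1] = (-2.5000,-4.3301,0.0000)
J_ω[:, 1] = z_1
entry J[1][1] = -4.3301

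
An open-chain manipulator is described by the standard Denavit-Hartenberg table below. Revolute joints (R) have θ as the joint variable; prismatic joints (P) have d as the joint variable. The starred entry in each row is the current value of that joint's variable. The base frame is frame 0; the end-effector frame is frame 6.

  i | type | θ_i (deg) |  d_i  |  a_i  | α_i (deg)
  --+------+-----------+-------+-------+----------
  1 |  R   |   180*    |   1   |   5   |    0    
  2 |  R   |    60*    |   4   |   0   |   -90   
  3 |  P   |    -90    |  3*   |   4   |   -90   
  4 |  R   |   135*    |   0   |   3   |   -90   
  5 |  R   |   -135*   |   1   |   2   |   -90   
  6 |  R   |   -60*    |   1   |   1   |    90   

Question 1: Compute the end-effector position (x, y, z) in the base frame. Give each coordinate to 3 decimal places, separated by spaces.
after link 1: o_1 = (-5.0000, 0.0000, 1.0000)
after link 2: o_2 = (-5.0000, 0.0000, 5.0000)
after link 3: o_3 = (-2.4019, -1.5000, 9.0000)
after link 4: o_4 = (-4.2390, -0.4393, 6.8787)
after link 5: o_5 = (-3.4678, -2.5176, 7.1716)
after link 6: o_6 = (-3.6843, -3.6174, 6.3092)

-3.684 -3.617 6.309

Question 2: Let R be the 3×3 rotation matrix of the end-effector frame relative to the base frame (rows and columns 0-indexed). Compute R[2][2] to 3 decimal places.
End-effector z-axis (col 2 of R) = (0.2374,0.5701,-0.7866)
R[2][2] = -0.7866

-0.787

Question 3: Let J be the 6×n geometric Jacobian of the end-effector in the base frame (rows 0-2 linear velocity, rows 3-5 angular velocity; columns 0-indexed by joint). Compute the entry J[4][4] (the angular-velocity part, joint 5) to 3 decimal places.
-0.354

axis z_4 = (0.6124,-0.3536,-0.7071); lever o_n−o_4 = (0.5548,-3.1780,-0.5695)
cross product → J_v[:, 4] = (-2.0459,-0.0436,-1.7500)
J_ω[:, 4] = z_4
entry J[4][4] = -0.3536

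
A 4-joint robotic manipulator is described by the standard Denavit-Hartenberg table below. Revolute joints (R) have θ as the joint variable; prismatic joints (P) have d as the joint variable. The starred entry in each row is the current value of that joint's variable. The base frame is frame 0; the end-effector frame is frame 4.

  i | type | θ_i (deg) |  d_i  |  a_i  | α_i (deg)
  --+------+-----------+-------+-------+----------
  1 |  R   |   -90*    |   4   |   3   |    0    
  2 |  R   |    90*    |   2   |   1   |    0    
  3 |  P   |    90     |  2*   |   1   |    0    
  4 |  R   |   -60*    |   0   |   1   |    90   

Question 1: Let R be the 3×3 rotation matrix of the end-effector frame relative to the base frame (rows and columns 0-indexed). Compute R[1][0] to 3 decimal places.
End-effector x-axis (col 0 of R) = (0.8660,0.5000,0.0000)
R[1][0] = 0.5000

0.500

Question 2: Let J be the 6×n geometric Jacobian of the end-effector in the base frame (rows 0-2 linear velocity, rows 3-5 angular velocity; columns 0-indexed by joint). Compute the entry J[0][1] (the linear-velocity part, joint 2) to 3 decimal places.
-1.500

axis z_1 = (0.0000,0.0000,1.0000); lever o_n−o_1 = (1.8660,1.5000,4.0000)
cross product → J_v[:, 1] = (-1.5000,1.8660,0.0000)
J_ω[:, 1] = z_1
entry J[0][1] = -1.5000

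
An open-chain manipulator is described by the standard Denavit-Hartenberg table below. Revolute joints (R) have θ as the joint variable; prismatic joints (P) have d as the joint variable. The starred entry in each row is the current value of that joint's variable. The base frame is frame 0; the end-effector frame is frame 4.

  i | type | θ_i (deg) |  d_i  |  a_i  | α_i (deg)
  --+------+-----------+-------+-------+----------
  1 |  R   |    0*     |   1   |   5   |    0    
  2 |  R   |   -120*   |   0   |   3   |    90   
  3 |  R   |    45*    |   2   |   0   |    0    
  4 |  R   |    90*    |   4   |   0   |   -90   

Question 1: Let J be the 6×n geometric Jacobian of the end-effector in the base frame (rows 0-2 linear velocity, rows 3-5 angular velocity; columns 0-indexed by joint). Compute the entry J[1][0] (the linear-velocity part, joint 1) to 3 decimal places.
axis z_0 = ẑ; lever o_n−o_0 = (-1.6962,0.4019,1.0000)
cross product → J_v[:, 0] = (-0.4019,-1.6962,0.0000)
J_ω[:, 0] = z_0
entry J[1][0] = -1.6962

-1.696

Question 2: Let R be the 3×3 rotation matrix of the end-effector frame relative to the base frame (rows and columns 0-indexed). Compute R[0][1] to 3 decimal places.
0.866

End-effector y-axis (col 1 of R) = (0.8660,-0.5000,-0.0000)
R[0][1] = 0.8660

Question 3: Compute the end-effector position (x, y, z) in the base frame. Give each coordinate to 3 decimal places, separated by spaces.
-1.696 0.402 1.000

after link 1: o_1 = (5.0000, 0.0000, 1.0000)
after link 2: o_2 = (3.5000, -2.5981, 1.0000)
after link 3: o_3 = (1.7679, -1.5981, 1.0000)
after link 4: o_4 = (-1.6962, 0.4019, 1.0000)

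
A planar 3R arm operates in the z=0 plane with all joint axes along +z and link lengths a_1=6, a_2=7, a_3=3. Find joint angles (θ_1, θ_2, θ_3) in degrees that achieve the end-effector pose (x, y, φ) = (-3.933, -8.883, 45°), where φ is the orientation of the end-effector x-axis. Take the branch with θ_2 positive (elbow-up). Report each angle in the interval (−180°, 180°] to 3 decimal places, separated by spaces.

-134.997 29.995 150.002

wrist centre = target − a_3·(cos φ, sin φ) = (-6.0543, -11.0043)
cos θ_2 = (157.7499−6²−7²)/(2·6·7) = 0.8661; θ_2 = 29.9949° (elbow-up)
β = atan2(-11.0043,-6.0543) = -118.8186°; ψ = atan2(3.4995,12.0625) = 16.1780°
θ_1 = β − ψ = -134.9966°
θ_3 = φ − θ_1 − θ_2 = 150.0017° (wrapped to (-180°,180°])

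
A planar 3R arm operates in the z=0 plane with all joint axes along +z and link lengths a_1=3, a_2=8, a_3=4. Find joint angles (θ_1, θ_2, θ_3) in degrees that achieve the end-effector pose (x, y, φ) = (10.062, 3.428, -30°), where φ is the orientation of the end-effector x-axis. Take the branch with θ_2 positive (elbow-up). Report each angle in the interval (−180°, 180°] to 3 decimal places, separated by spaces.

-30.005 90.005 -90.000

wrist centre = target − a_3·(cos φ, sin φ) = (6.5979, 5.4280)
cos θ_2 = (72.9954−3²−8²)/(2·3·8) = -0.0001; θ_2 = 90.0054° (elbow-up)
β = atan2(5.4280,6.5979) = 39.4437°; ψ = atan2(8.0000,2.9992) = 69.4487°
θ_1 = β − ψ = -30.0051°
θ_3 = φ − θ_1 − θ_2 = -90.0004° (wrapped to (-180°,180°])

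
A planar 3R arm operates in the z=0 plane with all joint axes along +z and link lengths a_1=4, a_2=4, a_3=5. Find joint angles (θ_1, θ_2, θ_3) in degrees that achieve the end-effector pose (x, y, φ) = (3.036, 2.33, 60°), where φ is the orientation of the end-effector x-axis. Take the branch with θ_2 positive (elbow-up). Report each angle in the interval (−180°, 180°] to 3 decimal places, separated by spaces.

-149.997 149.998 59.999

wrist centre = target − a_3·(cos φ, sin φ) = (0.5360, -2.0001)
cos θ_2 = (4.2878−4²−4²)/(2·4·4) = -0.8660; θ_2 = 149.9978° (elbow-up)
β = atan2(-2.0001,0.5360) = -74.9982°; ψ = atan2(2.0001,0.5360) = 74.9989°
θ_1 = β − ψ = -149.9971°
θ_3 = φ − θ_1 − θ_2 = 59.9993° (wrapped to (-180°,180°])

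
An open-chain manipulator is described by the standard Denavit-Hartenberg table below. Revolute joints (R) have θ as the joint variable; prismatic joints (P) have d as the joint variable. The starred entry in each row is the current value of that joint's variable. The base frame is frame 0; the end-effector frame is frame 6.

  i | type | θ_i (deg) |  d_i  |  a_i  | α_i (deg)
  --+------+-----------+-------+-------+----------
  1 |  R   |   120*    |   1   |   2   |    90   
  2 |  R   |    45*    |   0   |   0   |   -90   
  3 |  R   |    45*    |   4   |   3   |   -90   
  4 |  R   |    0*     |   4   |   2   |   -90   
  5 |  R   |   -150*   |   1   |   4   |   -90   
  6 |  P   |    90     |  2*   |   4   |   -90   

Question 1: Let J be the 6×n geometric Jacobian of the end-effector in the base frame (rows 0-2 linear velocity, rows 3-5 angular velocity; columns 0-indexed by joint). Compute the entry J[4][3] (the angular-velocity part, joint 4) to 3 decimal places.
axis z_3 = (-0.3624,-0.7866,-0.5000); lever o_n−o_3 = (-1.3410,-7.9558,-1.9768)
cross product → J_v[:, 3] = (-2.4230,-0.0458,1.8282)
J_ω[:, 3] = z_3
entry J[4][3] = -0.7866

-0.787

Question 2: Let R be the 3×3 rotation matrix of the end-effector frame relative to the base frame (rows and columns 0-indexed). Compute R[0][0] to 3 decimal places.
0.354

End-effector x-axis (col 0 of R) = (0.3536,-0.6124,0.7071)
R[0][0] = 0.3536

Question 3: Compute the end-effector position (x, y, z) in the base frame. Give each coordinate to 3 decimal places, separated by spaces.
-3.514 -8.435 3.352

after link 1: o_1 = (-1.0000, 1.7321, 1.0000)
after link 2: o_2 = (-1.0000, 1.7321, 1.0000)
after link 3: o_3 = (-2.1729, -0.4791, 5.3284)
after link 4: o_4 = (-5.3471, -3.4664, 4.3284)
after link 5: o_5 = (-3.4381, -4.7024, 0.8893)
after link 6: o_6 = (-3.5139, -8.4348, 3.3517)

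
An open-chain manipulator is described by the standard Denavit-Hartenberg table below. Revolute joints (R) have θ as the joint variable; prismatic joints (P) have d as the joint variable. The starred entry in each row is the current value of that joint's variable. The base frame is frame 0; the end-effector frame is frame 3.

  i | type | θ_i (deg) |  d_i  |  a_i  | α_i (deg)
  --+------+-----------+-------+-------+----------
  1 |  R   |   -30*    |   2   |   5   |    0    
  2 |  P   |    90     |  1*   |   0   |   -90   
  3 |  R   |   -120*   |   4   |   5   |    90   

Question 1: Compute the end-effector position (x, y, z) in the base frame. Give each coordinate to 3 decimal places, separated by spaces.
after link 1: o_1 = (4.3301, -2.5000, 2.0000)
after link 2: o_2 = (4.3301, -2.5000, 3.0000)
after link 3: o_3 = (-0.3840, -2.6651, 7.3301)

-0.384 -2.665 7.330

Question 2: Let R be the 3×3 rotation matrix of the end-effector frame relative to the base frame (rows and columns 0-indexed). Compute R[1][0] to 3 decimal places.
-0.433

End-effector x-axis (col 0 of R) = (-0.2500,-0.4330,0.8660)
R[1][0] = -0.4330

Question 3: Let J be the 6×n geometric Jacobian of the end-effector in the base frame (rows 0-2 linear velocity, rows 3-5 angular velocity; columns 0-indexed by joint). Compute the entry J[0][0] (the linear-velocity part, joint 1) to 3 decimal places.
axis z_0 = ẑ; lever o_n−o_0 = (-0.3840,-2.6651,7.3301)
cross product → J_v[:, 0] = (2.6651,-0.3840,0.0000)
J_ω[:, 0] = z_0
entry J[0][0] = 2.6651

2.665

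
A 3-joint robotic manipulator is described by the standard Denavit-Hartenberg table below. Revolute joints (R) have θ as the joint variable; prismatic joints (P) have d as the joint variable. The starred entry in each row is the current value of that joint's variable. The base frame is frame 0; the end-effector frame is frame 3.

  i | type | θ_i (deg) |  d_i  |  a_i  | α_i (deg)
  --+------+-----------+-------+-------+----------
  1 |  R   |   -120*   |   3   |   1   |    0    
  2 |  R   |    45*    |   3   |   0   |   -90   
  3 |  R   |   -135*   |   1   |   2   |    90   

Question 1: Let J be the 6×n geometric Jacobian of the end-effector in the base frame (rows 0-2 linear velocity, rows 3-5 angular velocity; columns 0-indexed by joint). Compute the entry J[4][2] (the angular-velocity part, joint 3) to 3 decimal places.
axis z_2 = (0.9659,0.2588,0.0000); lever o_n−o_2 = (0.5999,1.6248,1.4142)
cross product → J_v[:, 2] = (0.3660,-1.3660,1.4142)
J_ω[:, 2] = z_2
entry J[4][2] = 0.2588

0.259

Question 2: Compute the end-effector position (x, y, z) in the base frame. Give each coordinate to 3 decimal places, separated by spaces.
0.100 0.759 7.414

after link 1: o_1 = (-0.5000, -0.8660, 3.0000)
after link 2: o_2 = (-0.5000, -0.8660, 6.0000)
after link 3: o_3 = (0.0999, 0.7588, 7.4142)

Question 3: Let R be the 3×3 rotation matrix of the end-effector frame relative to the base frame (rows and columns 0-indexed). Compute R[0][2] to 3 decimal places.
-0.183

End-effector z-axis (col 2 of R) = (-0.1830,0.6830,-0.7071)
R[0][2] = -0.1830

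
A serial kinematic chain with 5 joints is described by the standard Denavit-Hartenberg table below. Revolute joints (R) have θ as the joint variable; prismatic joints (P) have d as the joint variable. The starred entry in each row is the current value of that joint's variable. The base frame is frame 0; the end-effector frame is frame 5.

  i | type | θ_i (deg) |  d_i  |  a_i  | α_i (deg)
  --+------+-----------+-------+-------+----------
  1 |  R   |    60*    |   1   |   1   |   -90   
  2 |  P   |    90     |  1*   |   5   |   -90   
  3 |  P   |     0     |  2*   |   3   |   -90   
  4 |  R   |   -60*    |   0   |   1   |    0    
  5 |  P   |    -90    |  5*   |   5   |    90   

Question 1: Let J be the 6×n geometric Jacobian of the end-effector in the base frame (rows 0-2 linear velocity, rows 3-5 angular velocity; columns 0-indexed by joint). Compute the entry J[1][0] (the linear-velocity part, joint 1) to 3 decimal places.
1.281

axis z_0 = ẑ; lever o_n−o_0 = (1.2811,-5.7811,-3.1699)
cross product → J_v[:, 0] = (5.7811,1.2811,-0.0000)
J_ω[:, 0] = z_0
entry J[1][0] = 1.2811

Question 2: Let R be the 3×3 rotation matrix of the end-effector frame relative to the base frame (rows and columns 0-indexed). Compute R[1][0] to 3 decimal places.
End-effector x-axis (col 0 of R) = (-0.2500,-0.4330,0.8660)
R[1][0] = -0.4330

-0.433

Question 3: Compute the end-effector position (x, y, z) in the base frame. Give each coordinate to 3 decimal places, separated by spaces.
after link 1: o_1 = (0.5000, 0.8660, 1.0000)
after link 2: o_2 = (-0.3660, 1.3660, -4.0000)
after link 3: o_3 = (-1.3660, -0.3660, -7.0000)
after link 4: o_4 = (-1.7990, -1.1160, -7.5000)
after link 5: o_5 = (1.2811, -5.7811, -3.1699)

1.281 -5.781 -3.170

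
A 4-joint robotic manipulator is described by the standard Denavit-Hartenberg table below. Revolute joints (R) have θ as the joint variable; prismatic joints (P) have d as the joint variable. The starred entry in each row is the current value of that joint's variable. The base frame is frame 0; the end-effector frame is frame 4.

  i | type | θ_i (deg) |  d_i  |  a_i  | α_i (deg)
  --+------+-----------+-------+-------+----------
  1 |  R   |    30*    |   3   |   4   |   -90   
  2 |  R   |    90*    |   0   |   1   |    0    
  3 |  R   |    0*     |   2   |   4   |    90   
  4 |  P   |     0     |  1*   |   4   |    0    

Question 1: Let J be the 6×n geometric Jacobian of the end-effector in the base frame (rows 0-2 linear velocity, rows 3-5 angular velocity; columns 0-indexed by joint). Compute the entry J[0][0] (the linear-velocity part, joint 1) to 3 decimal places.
axis z_0 = ẑ; lever o_n−o_0 = (3.3301,4.2321,-6.0000)
cross product → J_v[:, 0] = (-4.2321,3.3301,0.0000)
J_ω[:, 0] = z_0
entry J[0][0] = -4.2321

-4.232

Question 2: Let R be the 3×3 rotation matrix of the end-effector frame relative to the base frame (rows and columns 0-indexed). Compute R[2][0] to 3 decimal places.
-1.000

End-effector x-axis (col 0 of R) = (0.0000,0.0000,-1.0000)
R[2][0] = -1.0000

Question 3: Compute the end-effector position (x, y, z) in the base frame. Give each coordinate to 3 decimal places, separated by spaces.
after link 1: o_1 = (3.4641, 2.0000, 3.0000)
after link 2: o_2 = (3.4641, 2.0000, 2.0000)
after link 3: o_3 = (2.4641, 3.7321, -2.0000)
after link 4: o_4 = (3.3301, 4.2321, -6.0000)

3.330 4.232 -6.000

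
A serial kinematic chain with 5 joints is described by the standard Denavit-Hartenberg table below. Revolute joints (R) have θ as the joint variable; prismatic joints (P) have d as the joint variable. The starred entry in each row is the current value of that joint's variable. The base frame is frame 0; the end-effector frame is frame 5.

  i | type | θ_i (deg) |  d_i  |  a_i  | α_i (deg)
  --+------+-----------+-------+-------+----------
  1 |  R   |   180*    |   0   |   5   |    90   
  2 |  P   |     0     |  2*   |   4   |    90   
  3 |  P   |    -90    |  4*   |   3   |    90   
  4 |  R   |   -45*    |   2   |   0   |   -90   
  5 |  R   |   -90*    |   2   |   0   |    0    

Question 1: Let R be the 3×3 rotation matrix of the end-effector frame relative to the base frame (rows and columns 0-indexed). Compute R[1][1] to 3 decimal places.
-0.707

End-effector y-axis (col 1 of R) = (-0.0000,-0.7071,0.7071)
R[1][1] = -0.7071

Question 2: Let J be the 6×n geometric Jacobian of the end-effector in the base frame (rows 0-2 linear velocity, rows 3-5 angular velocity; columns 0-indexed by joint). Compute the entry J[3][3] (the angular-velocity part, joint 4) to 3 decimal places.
1.000

axis z_3 = (1.0000,-0.0000,-0.0000); lever o_n−o_3 = (2.0000,-1.4142,-1.4142)
cross product → J_v[:, 3] = (0.0000,1.4142,-1.4142)
J_ω[:, 3] = z_3
entry J[3][3] = 1.0000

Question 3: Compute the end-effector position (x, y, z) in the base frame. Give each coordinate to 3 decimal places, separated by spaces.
after link 1: o_1 = (-5.0000, 0.0000, 0.0000)
after link 2: o_2 = (-9.0000, 2.0000, 0.0000)
after link 3: o_3 = (-9.0000, -1.0000, -4.0000)
after link 4: o_4 = (-7.0000, -1.0000, -4.0000)
after link 5: o_5 = (-7.0000, -2.4142, -5.4142)

-7.000 -2.414 -5.414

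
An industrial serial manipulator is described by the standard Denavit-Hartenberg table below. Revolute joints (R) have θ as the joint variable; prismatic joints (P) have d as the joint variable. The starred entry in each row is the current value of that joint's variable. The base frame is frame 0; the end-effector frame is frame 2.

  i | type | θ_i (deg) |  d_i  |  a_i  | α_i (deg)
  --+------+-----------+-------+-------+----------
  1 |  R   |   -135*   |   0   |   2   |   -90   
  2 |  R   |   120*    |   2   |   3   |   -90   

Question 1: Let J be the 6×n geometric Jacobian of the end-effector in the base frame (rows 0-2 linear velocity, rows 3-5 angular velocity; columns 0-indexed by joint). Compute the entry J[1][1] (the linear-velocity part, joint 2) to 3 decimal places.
axis z_1 = (0.7071,-0.7071,0.0000); lever o_n−o_1 = (2.4749,-0.3536,-2.5981)
cross product → J_v[:, 1] = (1.8371,1.8371,1.5000)
J_ω[:, 1] = z_1
entry J[1][1] = 1.8371

1.837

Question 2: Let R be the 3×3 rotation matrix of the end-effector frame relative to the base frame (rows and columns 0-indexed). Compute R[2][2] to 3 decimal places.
0.500

End-effector z-axis (col 2 of R) = (0.6124,0.6124,0.5000)
R[2][2] = 0.5000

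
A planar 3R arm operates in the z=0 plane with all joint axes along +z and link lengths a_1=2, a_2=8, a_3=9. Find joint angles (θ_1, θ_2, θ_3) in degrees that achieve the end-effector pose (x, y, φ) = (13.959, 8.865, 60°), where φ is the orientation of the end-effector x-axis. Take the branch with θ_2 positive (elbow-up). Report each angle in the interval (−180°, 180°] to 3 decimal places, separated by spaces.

wrist centre = target − a_3·(cos φ, sin φ) = (9.4590, 1.0708)
cos θ_2 = (90.6192−2²−8²)/(2·2·8) = 0.7069; θ_2 = 45.0207° (elbow-up)
β = atan2(1.0708,9.4590) = 6.4585°; ψ = atan2(5.6589,7.6548) = 36.4741°
θ_1 = β − ψ = -30.0156°
θ_3 = φ − θ_1 − θ_2 = 44.9949° (wrapped to (-180°,180°])

-30.016 45.021 44.995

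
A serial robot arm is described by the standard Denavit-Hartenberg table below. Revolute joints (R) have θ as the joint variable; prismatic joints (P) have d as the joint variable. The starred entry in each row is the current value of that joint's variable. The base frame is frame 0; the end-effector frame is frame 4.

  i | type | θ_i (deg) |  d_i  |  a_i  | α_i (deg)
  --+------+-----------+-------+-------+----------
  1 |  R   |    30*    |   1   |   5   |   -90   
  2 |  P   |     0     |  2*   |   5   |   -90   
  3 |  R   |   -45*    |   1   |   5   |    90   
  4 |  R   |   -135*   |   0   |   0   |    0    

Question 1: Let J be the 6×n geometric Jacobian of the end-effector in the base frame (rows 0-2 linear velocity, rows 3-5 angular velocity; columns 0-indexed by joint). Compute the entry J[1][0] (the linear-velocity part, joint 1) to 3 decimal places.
8.954

axis z_0 = ẑ; lever o_n−o_0 = (8.9543,11.5617,0.0000)
cross product → J_v[:, 0] = (-11.5617,8.9543,0.0000)
J_ω[:, 0] = z_0
entry J[1][0] = 8.9543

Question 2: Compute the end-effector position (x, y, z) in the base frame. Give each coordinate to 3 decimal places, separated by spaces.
after link 1: o_1 = (4.3301, 2.5000, 1.0000)
after link 2: o_2 = (7.6603, 6.7321, 1.0000)
after link 3: o_3 = (8.9543, 11.5617, 0.0000)
after link 4: o_4 = (8.9543, 11.5617, 0.0000)

8.954 11.562 0.000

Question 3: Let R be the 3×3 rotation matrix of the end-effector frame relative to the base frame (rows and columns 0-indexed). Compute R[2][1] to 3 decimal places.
0.707

End-effector y-axis (col 1 of R) = (0.1830,0.6830,0.7071)
R[2][1] = 0.7071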